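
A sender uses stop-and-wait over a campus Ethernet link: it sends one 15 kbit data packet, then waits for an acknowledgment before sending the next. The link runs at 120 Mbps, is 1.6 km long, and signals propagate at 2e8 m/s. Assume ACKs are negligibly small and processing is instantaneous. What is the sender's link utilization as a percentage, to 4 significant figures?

88.65 %

t_tx = L/R = 15000/120000000 = 0.000125 s.
t_prop = 1600/200000000 = 8e-06 s; RTT = 1.6e-05 s.
Cycle = t_tx + RTT = 0.000141 s.
Utilization = t_tx / cycle = 0.000125/0.000141 = 88.65 %.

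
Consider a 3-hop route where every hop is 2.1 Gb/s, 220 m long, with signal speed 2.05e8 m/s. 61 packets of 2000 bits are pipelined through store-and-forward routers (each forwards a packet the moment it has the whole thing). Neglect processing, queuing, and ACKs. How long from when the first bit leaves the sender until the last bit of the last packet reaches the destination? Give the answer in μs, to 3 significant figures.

Per-hop transmission t_tx = L/R = 2000/2100000000 = 0.952381 μs.
Per-hop propagation t_prop = 220/2.05e+08 = 1.07317 μs.
Pipeline fill: first packet needs 3·t_tx to clear all hops; remaining 60 packets each add one t_tx.
Total = (3+61-1)·t_tx + 3·t_prop = 63·0.952381 + 3·1.07317 = 63.2 μs.

63.2 μs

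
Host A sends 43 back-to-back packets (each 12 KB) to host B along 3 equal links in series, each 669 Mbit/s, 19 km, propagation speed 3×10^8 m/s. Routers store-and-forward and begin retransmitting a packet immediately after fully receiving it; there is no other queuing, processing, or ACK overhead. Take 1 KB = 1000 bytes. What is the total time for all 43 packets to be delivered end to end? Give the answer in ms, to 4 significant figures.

Per-hop transmission t_tx = L/R = 96000/669000000 = 0.143498 ms.
Per-hop propagation t_prop = 19000/300000000 = 0.0633333 ms.
Pipeline fill: first packet needs 3·t_tx to clear all hops; remaining 42 packets each add one t_tx.
Total = (3+43-1)·t_tx + 3·t_prop = 45·0.143498 + 3·0.0633333 = 6.647 ms.

6.647 ms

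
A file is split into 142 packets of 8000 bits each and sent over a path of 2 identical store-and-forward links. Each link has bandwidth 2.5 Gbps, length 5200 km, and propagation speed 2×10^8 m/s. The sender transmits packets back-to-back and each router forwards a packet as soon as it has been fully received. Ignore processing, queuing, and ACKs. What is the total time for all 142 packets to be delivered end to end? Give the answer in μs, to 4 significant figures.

52460 μs

Per-hop transmission t_tx = L/R = 8000/2500000000 = 3.2 μs.
Per-hop propagation t_prop = 5200000/200000000 = 26000 μs.
Pipeline fill: first packet needs 2·t_tx to clear all hops; remaining 141 packets each add one t_tx.
Total = (2+142-1)·t_tx + 2·t_prop = 143·3.2 + 2·26000 = 52460 μs.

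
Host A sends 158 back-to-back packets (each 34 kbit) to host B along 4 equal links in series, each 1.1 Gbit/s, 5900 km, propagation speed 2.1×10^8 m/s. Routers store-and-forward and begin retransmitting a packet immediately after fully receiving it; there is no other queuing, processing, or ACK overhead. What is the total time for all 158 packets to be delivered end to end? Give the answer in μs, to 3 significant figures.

Per-hop transmission t_tx = L/R = 34000/1100000000 = 30.9091 μs.
Per-hop propagation t_prop = 5900000/210000000 = 28095.2 μs.
Pipeline fill: first packet needs 4·t_tx to clear all hops; remaining 157 packets each add one t_tx.
Total = (4+158-1)·t_tx + 4·t_prop = 161·30.9091 + 4·28095.2 = 117000 μs.

117000 μs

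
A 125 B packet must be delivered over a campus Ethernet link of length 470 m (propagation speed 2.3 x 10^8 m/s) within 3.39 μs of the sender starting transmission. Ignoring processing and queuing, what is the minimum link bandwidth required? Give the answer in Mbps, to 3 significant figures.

L = 1000 bits.
Propagation delay = 470 / 2.3e+08 = 2.04348 μs.
Transmission budget = 3.39 − 2.04348 = 1.34652 μs.
R ≥ L / t_tx = 1000 bits / 1.34652e-06 s = 743 Mbps.

743 Mbps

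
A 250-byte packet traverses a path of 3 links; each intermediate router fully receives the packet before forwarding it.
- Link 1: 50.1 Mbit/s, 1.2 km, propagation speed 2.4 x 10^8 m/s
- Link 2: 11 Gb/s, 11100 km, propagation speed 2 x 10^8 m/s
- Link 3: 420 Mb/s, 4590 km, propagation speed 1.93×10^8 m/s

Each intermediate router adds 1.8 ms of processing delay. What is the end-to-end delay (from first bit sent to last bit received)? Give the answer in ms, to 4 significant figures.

82.93 ms

L = 250 × 8 = 2000 bits.
Transmission delays (L/R per hop): 0.0399202, 0.000181818, 0.0047619 ms; sum = 0.0448639 ms.
Propagation delays (d/s per hop): 0.005, 55.5, 23.7824 ms; sum = 79.2874 ms.
Processing at 2 router(s): 2 × 1.8 ms = 3.6 ms.
End-to-end = 82.93 ms.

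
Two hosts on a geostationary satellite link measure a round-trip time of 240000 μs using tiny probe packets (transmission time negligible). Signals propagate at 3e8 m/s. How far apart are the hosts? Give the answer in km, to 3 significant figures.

36000 km

One-way propagation = RTT/2 = 120000 μs.
d = s × t = 300000000 × 0.12 = 36000 km.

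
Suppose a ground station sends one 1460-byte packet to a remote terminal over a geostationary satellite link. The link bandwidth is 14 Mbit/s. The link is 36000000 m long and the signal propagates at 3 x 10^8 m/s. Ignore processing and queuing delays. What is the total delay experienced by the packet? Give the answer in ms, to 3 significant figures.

L = 1460 × 8 = 11680 bits.
Transmission delay = L/R = 11680 / 14000000 = 0.834286 ms.
Propagation delay = d/s = 36000000 m / 300000000 m/s = 120 ms.
Total = 121 ms.

121 ms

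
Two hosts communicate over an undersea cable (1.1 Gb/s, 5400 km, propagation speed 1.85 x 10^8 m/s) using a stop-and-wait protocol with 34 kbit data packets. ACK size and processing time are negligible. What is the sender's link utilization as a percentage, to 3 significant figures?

t_tx = L/R = 34000/1100000000 = 3.09091e-05 s.
t_prop = 5400000/185000000 = 0.0291892 s; RTT = 0.0583784 s.
Cycle = t_tx + RTT = 0.0584093 s.
Utilization = t_tx / cycle = 3.09091e-05/0.0584093 = 0.0529 %.

0.0529 %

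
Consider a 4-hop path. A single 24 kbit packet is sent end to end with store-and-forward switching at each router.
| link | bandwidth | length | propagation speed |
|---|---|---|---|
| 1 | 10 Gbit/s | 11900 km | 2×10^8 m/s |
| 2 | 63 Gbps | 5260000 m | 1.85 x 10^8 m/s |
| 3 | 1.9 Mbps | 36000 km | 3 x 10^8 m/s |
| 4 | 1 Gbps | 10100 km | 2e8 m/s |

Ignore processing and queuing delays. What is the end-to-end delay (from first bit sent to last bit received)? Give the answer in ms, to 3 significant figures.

L = 24000 bits.
Transmission delays (L/R per hop): 0.0024, 0.000380952, 12.6316, 0.024 ms; sum = 12.6584 ms.
Propagation delays (d/s per hop): 59.5, 28.4324, 120, 50.5 ms; sum = 258.432 ms.
End-to-end = 271 ms.

271 ms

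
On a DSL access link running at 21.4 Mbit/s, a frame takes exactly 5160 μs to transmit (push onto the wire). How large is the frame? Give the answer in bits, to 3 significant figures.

L = R × t_tx = 21400000 b/s × 0.00516 s = 110424 bits.

110000 bits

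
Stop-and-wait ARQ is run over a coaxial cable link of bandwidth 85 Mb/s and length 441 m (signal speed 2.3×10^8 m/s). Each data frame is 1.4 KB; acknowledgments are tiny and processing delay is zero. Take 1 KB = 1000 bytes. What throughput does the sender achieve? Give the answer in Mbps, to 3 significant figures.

82.6 Mbps

t_tx = L/R = 11200/85000000 = 0.000131765 s.
t_prop = 441/2.3e+08 = 1.91739e-06 s; RTT = 3.83478e-06 s.
Cycle = t_tx + RTT = 0.000135599 s.
Throughput = L / cycle = 11200 / 0.000135599 = 82.6 Mbps.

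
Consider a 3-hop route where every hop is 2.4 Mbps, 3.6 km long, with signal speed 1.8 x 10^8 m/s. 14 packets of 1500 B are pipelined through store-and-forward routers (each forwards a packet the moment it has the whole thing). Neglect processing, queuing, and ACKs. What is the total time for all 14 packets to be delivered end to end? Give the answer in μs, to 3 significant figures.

80100 μs

Per-hop transmission t_tx = L/R = 12000/2400000 = 5000 μs.
Per-hop propagation t_prop = 3600/180000000 = 20 μs.
Pipeline fill: first packet needs 3·t_tx to clear all hops; remaining 13 packets each add one t_tx.
Total = (3+14-1)·t_tx + 3·t_prop = 16·5000 + 3·20 = 80100 μs.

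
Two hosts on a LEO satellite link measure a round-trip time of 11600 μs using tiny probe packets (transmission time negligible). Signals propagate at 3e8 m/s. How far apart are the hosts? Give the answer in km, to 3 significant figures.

One-way propagation = RTT/2 = 5800 μs.
d = s × t = 300000000 × 0.0058 = 1740 km.

1740 km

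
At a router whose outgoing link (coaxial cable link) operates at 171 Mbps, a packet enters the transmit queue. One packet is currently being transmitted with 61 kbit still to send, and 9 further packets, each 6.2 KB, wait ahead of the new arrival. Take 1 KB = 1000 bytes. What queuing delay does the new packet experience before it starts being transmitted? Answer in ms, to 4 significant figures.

2.967 ms

Each queued packet: L/R = 49600/171000000 = 0.290058 ms.
9 queued → 2.61053 ms.
Plus remaining 61000 bits of current packet: 0.356725 ms.
Queuing delay = 2.967 ms.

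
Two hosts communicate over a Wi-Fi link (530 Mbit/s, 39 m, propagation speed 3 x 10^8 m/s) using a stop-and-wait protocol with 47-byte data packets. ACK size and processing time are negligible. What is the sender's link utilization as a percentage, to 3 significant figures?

t_tx = L/R = 376/530000000 = 7.09434e-07 s.
t_prop = 39/300000000 = 1.3e-07 s; RTT = 2.6e-07 s.
Cycle = t_tx + RTT = 9.69434e-07 s.
Utilization = t_tx / cycle = 7.09434e-07/9.69434e-07 = 73.2 %.

73.2 %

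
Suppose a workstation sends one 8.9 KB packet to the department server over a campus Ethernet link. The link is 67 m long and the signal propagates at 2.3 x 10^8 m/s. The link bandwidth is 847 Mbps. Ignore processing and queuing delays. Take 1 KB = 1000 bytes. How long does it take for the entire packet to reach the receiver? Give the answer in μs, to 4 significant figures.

84.35 μs

L = 71200 bits.
Transmission delay = L/R = 71200 / 847000000 = 84.0614 μs.
Propagation delay = d/s = 67 m / 2.3e+08 m/s = 0.291304 μs.
Total = 84.35 μs.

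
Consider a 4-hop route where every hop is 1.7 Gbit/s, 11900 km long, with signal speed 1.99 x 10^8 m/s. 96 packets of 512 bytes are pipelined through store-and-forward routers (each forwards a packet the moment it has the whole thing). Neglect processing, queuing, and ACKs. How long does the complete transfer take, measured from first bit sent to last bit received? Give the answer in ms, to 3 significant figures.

Per-hop transmission t_tx = L/R = 4096/1700000000 = 0.00240941 ms.
Per-hop propagation t_prop = 11900000/199000000 = 59.799 ms.
Pipeline fill: first packet needs 4·t_tx to clear all hops; remaining 95 packets each add one t_tx.
Total = (4+96-1)·t_tx + 4·t_prop = 99·0.00240941 + 4·59.799 = 239 ms.

239 ms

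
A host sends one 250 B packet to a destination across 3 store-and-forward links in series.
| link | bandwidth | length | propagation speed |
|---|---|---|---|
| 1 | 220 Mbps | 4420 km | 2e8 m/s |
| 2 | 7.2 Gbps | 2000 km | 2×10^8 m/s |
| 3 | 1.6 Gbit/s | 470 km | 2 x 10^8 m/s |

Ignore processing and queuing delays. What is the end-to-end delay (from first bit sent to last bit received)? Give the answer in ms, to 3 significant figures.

L = 250 × 8 = 2000 bits.
Transmission delays (L/R per hop): 0.00909091, 0.000277778, 0.00125 ms; sum = 0.0106187 ms.
Propagation delays (d/s per hop): 22.1, 10, 2.35 ms; sum = 34.45 ms.
End-to-end = 34.5 ms.

34.5 ms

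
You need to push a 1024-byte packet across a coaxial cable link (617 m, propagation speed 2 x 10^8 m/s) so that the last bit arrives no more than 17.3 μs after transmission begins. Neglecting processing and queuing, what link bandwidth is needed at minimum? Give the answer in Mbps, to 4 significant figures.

576.3 Mbps

L = 8192 bits.
Propagation delay = 617 / 200000000 = 3.085 μs.
Transmission budget = 17.3 − 3.085 = 14.215 μs.
R ≥ L / t_tx = 8192 bits / 1.4215e-05 s = 576.3 Mbps.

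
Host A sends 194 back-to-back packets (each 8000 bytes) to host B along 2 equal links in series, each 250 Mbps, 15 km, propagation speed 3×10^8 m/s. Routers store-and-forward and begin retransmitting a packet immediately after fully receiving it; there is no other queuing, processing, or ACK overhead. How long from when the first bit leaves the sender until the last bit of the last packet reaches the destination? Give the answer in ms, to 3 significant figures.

Per-hop transmission t_tx = L/R = 64000/250000000 = 0.256 ms.
Per-hop propagation t_prop = 15000/300000000 = 0.05 ms.
Pipeline fill: first packet needs 2·t_tx to clear all hops; remaining 193 packets each add one t_tx.
Total = (2+194-1)·t_tx + 2·t_prop = 195·0.256 + 2·0.05 = 50.0 ms.

50.0 ms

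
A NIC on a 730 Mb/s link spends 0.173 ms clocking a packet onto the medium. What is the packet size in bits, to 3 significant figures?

126000 bits

L = R × t_tx = 730000000 b/s × 0.000173 s = 126290 bits.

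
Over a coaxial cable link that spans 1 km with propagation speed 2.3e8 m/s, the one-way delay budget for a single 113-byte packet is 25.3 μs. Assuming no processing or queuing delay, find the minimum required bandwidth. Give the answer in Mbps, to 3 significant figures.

43.1 Mbps

L = 904 bits.
Propagation delay = 1000 / 2.3e+08 = 4.34783 μs.
Transmission budget = 25.3 − 4.34783 = 20.9522 μs.
R ≥ L / t_tx = 904 bits / 2.09522e-05 s = 43.1 Mbps.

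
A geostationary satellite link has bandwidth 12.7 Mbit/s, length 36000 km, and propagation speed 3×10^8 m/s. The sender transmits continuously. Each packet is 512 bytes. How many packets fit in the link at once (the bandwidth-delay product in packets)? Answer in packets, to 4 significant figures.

Propagation delay = 36000000 / 300000000 = 0.12 s.
BDP = R × t_prop = 12700000 × 0.12 = 1524000 bits.
In packets of 4096 bits: 372.1 packets.

372.1 packets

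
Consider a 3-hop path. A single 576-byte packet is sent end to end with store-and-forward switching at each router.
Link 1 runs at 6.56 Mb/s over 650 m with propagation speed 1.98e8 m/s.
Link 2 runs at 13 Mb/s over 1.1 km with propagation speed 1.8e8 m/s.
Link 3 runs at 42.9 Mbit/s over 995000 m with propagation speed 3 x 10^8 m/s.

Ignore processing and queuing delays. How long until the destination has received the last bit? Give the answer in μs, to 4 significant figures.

L = 576 × 8 = 4608 bits.
Transmission delays (L/R per hop): 702.439, 354.462, 107.413 μs; sum = 1164.31 μs.
Propagation delays (d/s per hop): 3.28283, 6.11111, 3316.67 μs; sum = 3326.06 μs.
End-to-end = 4490 μs.

4490 μs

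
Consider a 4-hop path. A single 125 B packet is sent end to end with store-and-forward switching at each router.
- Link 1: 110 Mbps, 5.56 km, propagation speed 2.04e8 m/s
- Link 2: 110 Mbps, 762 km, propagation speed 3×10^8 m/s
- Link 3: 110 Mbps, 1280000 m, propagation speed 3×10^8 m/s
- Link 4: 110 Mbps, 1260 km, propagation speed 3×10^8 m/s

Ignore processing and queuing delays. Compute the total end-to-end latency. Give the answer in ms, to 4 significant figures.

L = 125 × 8 = 1000 bits.
Transmission delay per hop = L/R = 1000/110000000 = 0.00909091 ms; 4 hops → 0.0363636 ms.
Propagation delays (d/s per hop): 0.0272549, 2.54, 4.26667, 4.2 ms; sum = 11.0339 ms.
End-to-end = 11.07 ms.

11.07 ms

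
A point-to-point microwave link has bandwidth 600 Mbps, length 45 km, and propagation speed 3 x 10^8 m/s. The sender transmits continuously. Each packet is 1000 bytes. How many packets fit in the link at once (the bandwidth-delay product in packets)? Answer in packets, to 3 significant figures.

11.3 packets

Propagation delay = 45000 / 300000000 = 0.00015 s.
BDP = R × t_prop = 600000000 × 0.00015 = 90000 bits.
In packets of 8000 bits: 11.3 packets.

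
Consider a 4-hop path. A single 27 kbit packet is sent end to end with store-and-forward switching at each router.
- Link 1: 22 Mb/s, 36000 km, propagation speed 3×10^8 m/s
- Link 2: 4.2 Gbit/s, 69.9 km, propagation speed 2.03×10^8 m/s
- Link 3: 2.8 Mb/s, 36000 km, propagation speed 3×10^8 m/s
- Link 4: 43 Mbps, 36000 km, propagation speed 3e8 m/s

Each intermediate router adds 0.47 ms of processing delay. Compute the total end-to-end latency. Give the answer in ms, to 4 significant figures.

L = 27000 bits.
Transmission delays (L/R per hop): 1.22727, 0.00642857, 9.64286, 0.627907 ms; sum = 11.5045 ms.
Propagation delays (d/s per hop): 120, 0.344335, 120, 120 ms; sum = 360.344 ms.
Processing at 3 router(s): 3 × 0.47 ms = 1.41 ms.
End-to-end = 373.3 ms.

373.3 ms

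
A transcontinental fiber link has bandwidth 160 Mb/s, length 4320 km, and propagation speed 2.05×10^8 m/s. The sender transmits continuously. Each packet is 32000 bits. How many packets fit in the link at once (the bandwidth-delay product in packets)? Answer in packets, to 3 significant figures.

Propagation delay = 4320000 / 2.05e+08 = 0.0210732 s.
BDP = R × t_prop = 160000000 × 0.0210732 = 3371710 bits.
In packets of 32000 bits: 105 packets.

105 packets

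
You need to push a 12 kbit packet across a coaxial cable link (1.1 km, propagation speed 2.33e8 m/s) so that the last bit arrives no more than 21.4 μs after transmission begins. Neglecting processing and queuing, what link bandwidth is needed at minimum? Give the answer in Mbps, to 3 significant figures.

Propagation delay = 1100 / 233000000 = 4.72103 μs.
Transmission budget = 21.4 − 4.72103 = 16.679 μs.
R ≥ L / t_tx = 12000 bits / 1.6679e-05 s = 719 Mbps.

719 Mbps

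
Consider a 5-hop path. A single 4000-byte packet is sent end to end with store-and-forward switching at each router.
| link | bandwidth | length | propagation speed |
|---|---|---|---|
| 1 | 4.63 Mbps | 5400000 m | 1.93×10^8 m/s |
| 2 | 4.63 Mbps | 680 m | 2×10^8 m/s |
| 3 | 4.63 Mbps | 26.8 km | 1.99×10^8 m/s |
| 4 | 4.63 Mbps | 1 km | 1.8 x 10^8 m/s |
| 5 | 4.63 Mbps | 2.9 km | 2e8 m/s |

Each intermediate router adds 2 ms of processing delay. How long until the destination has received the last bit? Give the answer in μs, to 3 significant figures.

70700 μs

L = 4000 × 8 = 32000 bits.
Transmission delay per hop = L/R = 32000/4630000 = 6911.45 μs; 5 hops → 34557.2 μs.
Propagation delays (d/s per hop): 27979.3, 3.4, 134.673, 5.55556, 14.5 μs; sum = 28137.4 μs.
Processing at 4 router(s): 4 × 2 ms = 8000 μs.
End-to-end = 70700 μs.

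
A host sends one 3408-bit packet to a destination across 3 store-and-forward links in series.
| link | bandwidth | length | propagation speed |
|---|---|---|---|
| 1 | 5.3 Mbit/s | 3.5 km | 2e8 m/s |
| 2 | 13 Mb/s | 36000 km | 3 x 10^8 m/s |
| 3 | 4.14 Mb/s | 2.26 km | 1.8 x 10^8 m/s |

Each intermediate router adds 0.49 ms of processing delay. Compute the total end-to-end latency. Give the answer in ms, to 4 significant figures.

Transmission delays (L/R per hop): 0.643019, 0.262154, 0.823188 ms; sum = 1.72836 ms.
Propagation delays (d/s per hop): 0.0175, 120, 0.0125556 ms; sum = 120.03 ms.
Processing at 2 router(s): 2 × 0.49 ms = 0.98 ms.
End-to-end = 122.7 ms.

122.7 ms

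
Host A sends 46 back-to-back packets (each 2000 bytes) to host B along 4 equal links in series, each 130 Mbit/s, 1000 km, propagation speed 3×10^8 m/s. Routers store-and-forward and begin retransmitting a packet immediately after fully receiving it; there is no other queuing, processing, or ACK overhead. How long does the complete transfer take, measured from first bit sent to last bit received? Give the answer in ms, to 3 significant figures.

Per-hop transmission t_tx = L/R = 16000/130000000 = 0.123077 ms.
Per-hop propagation t_prop = 1000000/300000000 = 3.33333 ms.
Pipeline fill: first packet needs 4·t_tx to clear all hops; remaining 45 packets each add one t_tx.
Total = (4+46-1)·t_tx + 4·t_prop = 49·0.123077 + 4·3.33333 = 19.4 ms.

19.4 ms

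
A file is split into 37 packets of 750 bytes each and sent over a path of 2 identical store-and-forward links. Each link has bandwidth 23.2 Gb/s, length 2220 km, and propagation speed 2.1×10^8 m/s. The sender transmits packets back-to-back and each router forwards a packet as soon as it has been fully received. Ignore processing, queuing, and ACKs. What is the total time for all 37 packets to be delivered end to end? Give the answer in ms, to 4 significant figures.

21.15 ms

Per-hop transmission t_tx = L/R = 6000/23200000000 = 0.000258621 ms.
Per-hop propagation t_prop = 2220000/210000000 = 10.5714 ms.
Pipeline fill: first packet needs 2·t_tx to clear all hops; remaining 36 packets each add one t_tx.
Total = (2+37-1)·t_tx + 2·t_prop = 38·0.000258621 + 2·10.5714 = 21.15 ms.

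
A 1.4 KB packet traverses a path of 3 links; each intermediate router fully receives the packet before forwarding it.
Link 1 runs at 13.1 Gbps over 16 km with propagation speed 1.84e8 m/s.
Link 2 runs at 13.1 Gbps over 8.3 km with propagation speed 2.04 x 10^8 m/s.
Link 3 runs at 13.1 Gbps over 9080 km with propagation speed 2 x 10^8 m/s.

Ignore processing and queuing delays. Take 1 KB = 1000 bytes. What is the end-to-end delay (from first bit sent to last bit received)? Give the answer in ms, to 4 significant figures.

L = 11200 bits.
Transmission delay per hop = L/R = 11200/13100000000 = 0.000854962 ms; 3 hops → 0.00256489 ms.
Propagation delays (d/s per hop): 0.0869565, 0.0406863, 45.4 ms; sum = 45.5276 ms.
End-to-end = 45.53 ms.

45.53 ms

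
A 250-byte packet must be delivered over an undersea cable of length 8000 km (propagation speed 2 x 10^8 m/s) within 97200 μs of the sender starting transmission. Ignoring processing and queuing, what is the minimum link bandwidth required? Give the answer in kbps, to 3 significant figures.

L = 2000 bits.
Propagation delay = 8000000 / 200000000 = 40000 μs.
Transmission budget = 97200 − 40000 = 57200 μs.
R ≥ L / t_tx = 2000 bits / 0.0572 s = 35.0 kbps.

35.0 kbps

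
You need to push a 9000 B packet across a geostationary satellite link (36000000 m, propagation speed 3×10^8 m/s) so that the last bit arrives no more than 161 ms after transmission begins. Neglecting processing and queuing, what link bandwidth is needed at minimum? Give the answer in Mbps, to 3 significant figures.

1.76 Mbps

L = 72000 bits.
Propagation delay = 36000000 / 300000000 = 120 ms.
Transmission budget = 161 − 120 = 41 ms.
R ≥ L / t_tx = 72000 bits / 0.041 s = 1.76 Mbps.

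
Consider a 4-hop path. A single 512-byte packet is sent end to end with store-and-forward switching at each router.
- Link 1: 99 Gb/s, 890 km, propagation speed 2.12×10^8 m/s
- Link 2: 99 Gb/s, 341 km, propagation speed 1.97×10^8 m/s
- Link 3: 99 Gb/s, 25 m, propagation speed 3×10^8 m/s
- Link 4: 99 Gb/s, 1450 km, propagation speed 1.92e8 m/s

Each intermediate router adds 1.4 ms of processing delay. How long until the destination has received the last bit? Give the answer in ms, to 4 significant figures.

17.68 ms

L = 512 × 8 = 4096 bits.
Transmission delay per hop = L/R = 4096/99000000000 = 4.13737e-05 ms; 4 hops → 0.000165495 ms.
Propagation delays (d/s per hop): 4.19811, 1.73096, 8.33333e-05, 7.55208 ms; sum = 13.4812 ms.
Processing at 3 router(s): 3 × 1.4 ms = 4.2 ms.
End-to-end = 17.68 ms.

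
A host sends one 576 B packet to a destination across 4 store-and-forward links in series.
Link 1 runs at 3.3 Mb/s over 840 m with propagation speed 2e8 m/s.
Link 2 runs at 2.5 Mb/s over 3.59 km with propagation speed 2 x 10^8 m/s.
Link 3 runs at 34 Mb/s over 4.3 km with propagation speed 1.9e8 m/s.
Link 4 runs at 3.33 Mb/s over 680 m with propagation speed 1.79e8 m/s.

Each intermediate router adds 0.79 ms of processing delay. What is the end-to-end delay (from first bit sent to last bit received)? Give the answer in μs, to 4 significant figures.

L = 576 × 8 = 4608 bits.
Transmission delays (L/R per hop): 1396.36, 1843.2, 135.529, 1383.78 μs; sum = 4758.88 μs.
Propagation delays (d/s per hop): 4.2, 17.95, 22.6316, 3.79888 μs; sum = 48.5805 μs.
Processing at 3 router(s): 3 × 0.79 ms = 2370 μs.
End-to-end = 7177 μs.

7177 μs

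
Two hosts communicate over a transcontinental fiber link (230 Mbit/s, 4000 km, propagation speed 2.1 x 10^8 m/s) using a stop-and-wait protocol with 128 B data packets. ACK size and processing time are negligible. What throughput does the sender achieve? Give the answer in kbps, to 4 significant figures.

26.88 kbps

t_tx = L/R = 1024/230000000 = 4.45217e-06 s.
t_prop = 4000000/210000000 = 0.0190476 s; RTT = 0.0380952 s.
Cycle = t_tx + RTT = 0.0380997 s.
Throughput = L / cycle = 1024 / 0.0380997 = 26.88 kbps.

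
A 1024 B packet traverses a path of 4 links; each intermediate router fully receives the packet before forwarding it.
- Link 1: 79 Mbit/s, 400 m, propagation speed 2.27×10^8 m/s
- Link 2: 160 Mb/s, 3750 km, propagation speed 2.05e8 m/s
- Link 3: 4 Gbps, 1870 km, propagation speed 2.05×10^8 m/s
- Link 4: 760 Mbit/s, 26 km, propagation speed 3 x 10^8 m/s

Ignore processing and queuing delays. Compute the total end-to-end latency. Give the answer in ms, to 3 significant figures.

27.7 ms

L = 1024 × 8 = 8192 bits.
Transmission delays (L/R per hop): 0.103696, 0.0512, 0.002048, 0.0107789 ms; sum = 0.167723 ms.
Propagation delays (d/s per hop): 0.00176211, 18.2927, 9.12195, 0.0866667 ms; sum = 27.5031 ms.
End-to-end = 27.7 ms.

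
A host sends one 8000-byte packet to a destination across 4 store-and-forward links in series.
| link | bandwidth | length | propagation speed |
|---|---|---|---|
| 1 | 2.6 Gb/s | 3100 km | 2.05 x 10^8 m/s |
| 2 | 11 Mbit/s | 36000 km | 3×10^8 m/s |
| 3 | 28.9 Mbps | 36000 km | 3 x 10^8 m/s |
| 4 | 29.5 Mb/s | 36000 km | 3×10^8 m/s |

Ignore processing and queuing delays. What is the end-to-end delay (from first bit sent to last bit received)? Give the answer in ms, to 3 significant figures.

385 ms

L = 8000 × 8 = 64000 bits.
Transmission delays (L/R per hop): 0.0246154, 5.81818, 2.21453, 2.16949 ms; sum = 10.2268 ms.
Propagation delays (d/s per hop): 15.122, 120, 120, 120 ms; sum = 375.122 ms.
End-to-end = 385 ms.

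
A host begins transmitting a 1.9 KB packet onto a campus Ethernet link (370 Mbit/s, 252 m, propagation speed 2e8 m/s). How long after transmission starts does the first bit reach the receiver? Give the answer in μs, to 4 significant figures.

1.260 μs

First bit experiences only propagation delay: d/s = 252/200000000 = 1.260 μs.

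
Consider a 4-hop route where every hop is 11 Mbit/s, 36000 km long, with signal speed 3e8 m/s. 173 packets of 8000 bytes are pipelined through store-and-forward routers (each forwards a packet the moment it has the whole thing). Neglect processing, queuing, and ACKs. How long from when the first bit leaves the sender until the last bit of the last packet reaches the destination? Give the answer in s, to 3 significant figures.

1.50 s

Per-hop transmission t_tx = L/R = 64000/11000000 = 0.00581818 s.
Per-hop propagation t_prop = 36000000/300000000 = 0.12 s.
Pipeline fill: first packet needs 4·t_tx to clear all hops; remaining 172 packets each add one t_tx.
Total = (4+173-1)·t_tx + 4·t_prop = 176·0.00581818 + 4·0.12 = 1.50 s.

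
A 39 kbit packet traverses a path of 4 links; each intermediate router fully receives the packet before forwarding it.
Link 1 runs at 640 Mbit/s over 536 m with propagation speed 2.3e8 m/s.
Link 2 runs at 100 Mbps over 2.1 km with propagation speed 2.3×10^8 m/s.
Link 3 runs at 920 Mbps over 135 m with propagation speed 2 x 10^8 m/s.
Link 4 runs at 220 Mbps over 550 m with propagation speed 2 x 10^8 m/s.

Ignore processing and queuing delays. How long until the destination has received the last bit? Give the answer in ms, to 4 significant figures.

L = 39000 bits.
Transmission delays (L/R per hop): 0.0609375, 0.39, 0.0423913, 0.177273 ms; sum = 0.670602 ms.
Propagation delays (d/s per hop): 0.00233043, 0.00913043, 0.000675, 0.00275 ms; sum = 0.0148859 ms.
End-to-end = 0.6855 ms.

0.6855 ms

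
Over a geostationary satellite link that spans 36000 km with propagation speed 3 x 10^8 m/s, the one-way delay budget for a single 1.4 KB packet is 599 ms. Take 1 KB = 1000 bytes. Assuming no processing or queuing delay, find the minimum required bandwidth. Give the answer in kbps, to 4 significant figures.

L = 11200 bits.
Propagation delay = 36000000 / 300000000 = 120 ms.
Transmission budget = 599 − 120 = 479 ms.
R ≥ L / t_tx = 11200 bits / 0.479 s = 23.38 kbps.

23.38 kbps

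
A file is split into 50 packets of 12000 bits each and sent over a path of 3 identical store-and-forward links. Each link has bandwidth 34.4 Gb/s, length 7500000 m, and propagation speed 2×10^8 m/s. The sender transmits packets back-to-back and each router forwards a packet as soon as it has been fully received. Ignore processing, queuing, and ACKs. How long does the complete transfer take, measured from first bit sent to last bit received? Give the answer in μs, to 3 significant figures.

Per-hop transmission t_tx = L/R = 12000/34400000000 = 0.348837 μs.
Per-hop propagation t_prop = 7500000/200000000 = 37500 μs.
Pipeline fill: first packet needs 3·t_tx to clear all hops; remaining 49 packets each add one t_tx.
Total = (3+50-1)·t_tx + 3·t_prop = 52·0.348837 + 3·37500 = 113000 μs.

113000 μs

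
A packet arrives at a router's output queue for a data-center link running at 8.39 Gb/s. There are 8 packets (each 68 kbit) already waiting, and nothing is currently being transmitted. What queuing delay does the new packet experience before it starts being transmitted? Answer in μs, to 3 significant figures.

64.8 μs

Each queued packet: L/R = 68000/8.39e+09 = 8.10489 μs.
8 queued → 64.8391 μs.
Queuing delay = 64.8 μs.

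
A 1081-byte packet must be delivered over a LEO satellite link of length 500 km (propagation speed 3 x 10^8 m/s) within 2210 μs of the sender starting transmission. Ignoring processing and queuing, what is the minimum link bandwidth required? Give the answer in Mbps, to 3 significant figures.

15.9 Mbps

L = 8648 bits.
Propagation delay = 500000 / 300000000 = 1666.67 μs.
Transmission budget = 2210 − 1666.67 = 543.333 μs.
R ≥ L / t_tx = 8648 bits / 0.000543333 s = 15.9 Mbps.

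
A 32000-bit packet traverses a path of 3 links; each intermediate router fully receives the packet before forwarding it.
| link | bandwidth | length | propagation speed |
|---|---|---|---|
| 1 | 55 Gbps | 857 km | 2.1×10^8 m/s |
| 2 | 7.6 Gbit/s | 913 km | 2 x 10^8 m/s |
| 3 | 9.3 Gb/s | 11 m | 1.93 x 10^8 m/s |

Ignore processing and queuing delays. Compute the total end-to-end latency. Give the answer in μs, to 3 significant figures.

Transmission delays (L/R per hop): 0.581818, 4.21053, 3.44086 μs; sum = 8.2332 μs.
Propagation delays (d/s per hop): 4080.95, 4565, 0.0569948 μs; sum = 8646.01 μs.
End-to-end = 8650 μs.

8650 μs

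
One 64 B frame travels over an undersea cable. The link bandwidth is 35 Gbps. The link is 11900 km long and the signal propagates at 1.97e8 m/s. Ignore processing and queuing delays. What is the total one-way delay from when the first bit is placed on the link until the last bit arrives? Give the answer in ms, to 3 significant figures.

L = 64 × 8 = 512 bits.
Transmission delay = L/R = 512 / 35000000000 = 1.46286e-05 ms.
Propagation delay = d/s = 11900000 m / 197000000 m/s = 60.4061 ms.
Total = 60.4 ms.

60.4 ms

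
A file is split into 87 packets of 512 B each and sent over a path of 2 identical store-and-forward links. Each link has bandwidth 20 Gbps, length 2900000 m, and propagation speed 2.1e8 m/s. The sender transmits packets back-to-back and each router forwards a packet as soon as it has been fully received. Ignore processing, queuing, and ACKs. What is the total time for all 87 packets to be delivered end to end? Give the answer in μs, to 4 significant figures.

27640 μs

Per-hop transmission t_tx = L/R = 4096/20000000000 = 0.2048 μs.
Per-hop propagation t_prop = 2900000/210000000 = 13809.5 μs.
Pipeline fill: first packet needs 2·t_tx to clear all hops; remaining 86 packets each add one t_tx.
Total = (2+87-1)·t_tx + 2·t_prop = 88·0.2048 + 2·13809.5 = 27640 μs.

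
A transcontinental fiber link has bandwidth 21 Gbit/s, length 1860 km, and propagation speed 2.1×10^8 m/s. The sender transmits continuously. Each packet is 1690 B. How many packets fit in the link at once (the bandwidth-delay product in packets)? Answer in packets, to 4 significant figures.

13760 packets

Propagation delay = 1860000 / 210000000 = 0.00885714 s.
BDP = R × t_prop = 21000000000 × 0.00885714 = 186000000 bits.
In packets of 13520 bits: 13760 packets.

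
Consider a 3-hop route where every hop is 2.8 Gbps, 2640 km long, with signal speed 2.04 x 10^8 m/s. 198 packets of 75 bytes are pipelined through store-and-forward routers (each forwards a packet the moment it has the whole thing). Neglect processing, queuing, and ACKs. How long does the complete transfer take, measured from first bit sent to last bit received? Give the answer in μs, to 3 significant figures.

38900 μs

Per-hop transmission t_tx = L/R = 600/2800000000 = 0.214286 μs.
Per-hop propagation t_prop = 2640000/204000000 = 12941.2 μs.
Pipeline fill: first packet needs 3·t_tx to clear all hops; remaining 197 packets each add one t_tx.
Total = (3+198-1)·t_tx + 3·t_prop = 200·0.214286 + 3·12941.2 = 38900 μs.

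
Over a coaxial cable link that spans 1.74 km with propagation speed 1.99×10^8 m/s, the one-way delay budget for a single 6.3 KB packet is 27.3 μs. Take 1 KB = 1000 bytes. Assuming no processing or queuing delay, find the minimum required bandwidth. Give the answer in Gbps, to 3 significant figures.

2.72 Gbps

L = 50400 bits.
Propagation delay = 1740 / 199000000 = 8.74372 μs.
Transmission budget = 27.3 − 8.74372 = 18.5563 μs.
R ≥ L / t_tx = 50400 bits / 1.85563e-05 s = 2.72 Gbps.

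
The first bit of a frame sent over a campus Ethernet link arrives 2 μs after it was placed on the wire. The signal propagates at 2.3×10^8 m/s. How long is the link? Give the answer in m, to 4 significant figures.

460.0 m

d = s × t_prop = 2.3e+08 × 2e-06 = 460.0 m.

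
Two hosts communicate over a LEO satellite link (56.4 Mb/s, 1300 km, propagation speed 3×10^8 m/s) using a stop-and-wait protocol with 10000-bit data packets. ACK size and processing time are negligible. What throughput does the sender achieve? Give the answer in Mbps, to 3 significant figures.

1.13 Mbps

t_tx = L/R = 10000/56400000 = 0.000177305 s.
t_prop = 1300000/300000000 = 0.00433333 s; RTT = 0.00866667 s.
Cycle = t_tx + RTT = 0.00884397 s.
Throughput = L / cycle = 10000 / 0.00884397 = 1.13 Mbps.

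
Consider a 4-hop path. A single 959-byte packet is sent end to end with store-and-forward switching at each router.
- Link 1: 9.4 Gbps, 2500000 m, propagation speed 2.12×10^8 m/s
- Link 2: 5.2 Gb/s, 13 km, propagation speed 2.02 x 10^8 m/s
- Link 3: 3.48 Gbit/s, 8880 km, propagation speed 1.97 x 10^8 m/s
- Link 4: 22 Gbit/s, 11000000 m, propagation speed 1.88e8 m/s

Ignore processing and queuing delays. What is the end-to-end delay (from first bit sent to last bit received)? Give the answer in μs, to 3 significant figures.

115000 μs

L = 959 × 8 = 7672 bits.
Transmission delays (L/R per hop): 0.81617, 1.47538, 2.2046, 0.348727 μs; sum = 4.84488 μs.
Propagation delays (d/s per hop): 11792.5, 64.3564, 45076.1, 58510.6 μs; sum = 115444 μs.
End-to-end = 115000 μs.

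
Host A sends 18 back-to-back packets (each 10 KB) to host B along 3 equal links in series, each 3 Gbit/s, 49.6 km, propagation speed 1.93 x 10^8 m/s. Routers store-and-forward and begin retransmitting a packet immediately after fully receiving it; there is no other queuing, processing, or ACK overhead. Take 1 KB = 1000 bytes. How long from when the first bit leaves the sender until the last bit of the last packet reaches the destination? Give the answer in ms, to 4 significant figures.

1.304 ms

Per-hop transmission t_tx = L/R = 80000/3000000000 = 0.0266667 ms.
Per-hop propagation t_prop = 49600/193000000 = 0.256995 ms.
Pipeline fill: first packet needs 3·t_tx to clear all hops; remaining 17 packets each add one t_tx.
Total = (3+18-1)·t_tx + 3·t_prop = 20·0.0266667 + 3·0.256995 = 1.304 ms.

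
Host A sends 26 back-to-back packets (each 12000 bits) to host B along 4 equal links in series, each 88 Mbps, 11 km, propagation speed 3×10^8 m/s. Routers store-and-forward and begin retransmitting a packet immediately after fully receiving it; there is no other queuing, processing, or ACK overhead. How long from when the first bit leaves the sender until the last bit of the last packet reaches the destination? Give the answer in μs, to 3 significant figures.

Per-hop transmission t_tx = L/R = 12000/88000000 = 136.364 μs.
Per-hop propagation t_prop = 11000/300000000 = 36.6667 μs.
Pipeline fill: first packet needs 4·t_tx to clear all hops; remaining 25 packets each add one t_tx.
Total = (4+26-1)·t_tx + 4·t_prop = 29·136.364 + 4·36.6667 = 4100 μs.

4100 μs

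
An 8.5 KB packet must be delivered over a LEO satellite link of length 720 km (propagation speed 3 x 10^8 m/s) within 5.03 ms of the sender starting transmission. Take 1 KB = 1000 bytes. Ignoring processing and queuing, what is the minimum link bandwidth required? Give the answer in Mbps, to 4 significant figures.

L = 68000 bits.
Propagation delay = 720000 / 300000000 = 2.4 ms.
Transmission budget = 5.03 − 2.4 = 2.63 ms.
R ≥ L / t_tx = 68000 bits / 0.00263 s = 25.86 Mbps.

25.86 Mbps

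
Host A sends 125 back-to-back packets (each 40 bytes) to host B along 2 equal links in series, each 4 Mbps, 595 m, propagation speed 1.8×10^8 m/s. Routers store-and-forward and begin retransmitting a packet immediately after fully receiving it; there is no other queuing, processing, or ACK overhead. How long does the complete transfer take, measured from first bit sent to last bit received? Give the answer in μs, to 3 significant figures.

Per-hop transmission t_tx = L/R = 320/4000000 = 80 μs.
Per-hop propagation t_prop = 595/180000000 = 3.30556 μs.
Pipeline fill: first packet needs 2·t_tx to clear all hops; remaining 124 packets each add one t_tx.
Total = (2+125-1)·t_tx + 2·t_prop = 126·80 + 2·3.30556 = 10100 μs.

10100 μs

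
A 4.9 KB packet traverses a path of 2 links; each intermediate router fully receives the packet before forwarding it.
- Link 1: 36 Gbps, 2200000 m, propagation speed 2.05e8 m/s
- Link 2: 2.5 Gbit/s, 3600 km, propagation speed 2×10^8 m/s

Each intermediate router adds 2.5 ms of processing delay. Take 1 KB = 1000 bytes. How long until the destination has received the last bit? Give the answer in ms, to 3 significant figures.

L = 39200 bits.
Transmission delays (L/R per hop): 0.00108889, 0.01568 ms; sum = 0.0167689 ms.
Propagation delays (d/s per hop): 10.7317, 18 ms; sum = 28.7317 ms.
Processing at 1 router(s): 1 × 2.5 ms = 2.5 ms.
End-to-end = 31.2 ms.

31.2 ms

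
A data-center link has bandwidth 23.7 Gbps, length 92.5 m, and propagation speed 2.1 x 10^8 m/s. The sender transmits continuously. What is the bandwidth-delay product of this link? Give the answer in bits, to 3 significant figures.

Propagation delay = 92.5 / 210000000 = 4.40476e-07 s.
BDP = R × t_prop = 23700000000 × 4.40476e-07 = 10439.3 bits.

10400 bits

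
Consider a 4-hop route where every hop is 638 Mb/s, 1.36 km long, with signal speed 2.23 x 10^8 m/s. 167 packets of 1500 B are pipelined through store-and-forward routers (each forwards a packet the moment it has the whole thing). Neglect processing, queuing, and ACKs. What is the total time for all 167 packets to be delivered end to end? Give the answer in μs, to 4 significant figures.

Per-hop transmission t_tx = L/R = 12000/638000000 = 18.8088 μs.
Per-hop propagation t_prop = 1360/223000000 = 6.09865 μs.
Pipeline fill: first packet needs 4·t_tx to clear all hops; remaining 166 packets each add one t_tx.
Total = (4+167-1)·t_tx + 4·t_prop = 170·18.8088 + 4·6.09865 = 3222 μs.

3222 μs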